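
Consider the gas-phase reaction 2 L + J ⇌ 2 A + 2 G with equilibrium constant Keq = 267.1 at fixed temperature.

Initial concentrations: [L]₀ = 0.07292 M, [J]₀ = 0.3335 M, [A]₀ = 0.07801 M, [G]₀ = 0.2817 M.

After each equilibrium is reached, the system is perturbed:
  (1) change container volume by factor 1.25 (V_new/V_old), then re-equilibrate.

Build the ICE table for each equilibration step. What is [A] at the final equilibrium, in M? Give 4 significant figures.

[A]_eq = 0.1167 M

Q₀ = 0.2723 vs Keq = 267.1 ⇒ Q<K, forward
Step 1:
                    L           J           A           G
  I           0.07292      0.3335     0.07801      0.2817
  C          -0.06726    -0.03363     0.06726     0.06726
  E          0.005664      0.2999      0.1453       0.349
  solve Keq expr → x = 0.03363; check Q = 267.1
Then change container volume by factor 1.25 (V_new/V_old).
Step 2:
                    L           J           A           G
  I          0.004531      0.2399      0.1162      0.2792
  C       -4.5400e-04 -2.2700e-04  4.5400e-04  4.5400e-04
  E          0.004077      0.2397      0.1167      0.2796
  solve Keq expr → x = 2.2700e-04; check Q = 267.1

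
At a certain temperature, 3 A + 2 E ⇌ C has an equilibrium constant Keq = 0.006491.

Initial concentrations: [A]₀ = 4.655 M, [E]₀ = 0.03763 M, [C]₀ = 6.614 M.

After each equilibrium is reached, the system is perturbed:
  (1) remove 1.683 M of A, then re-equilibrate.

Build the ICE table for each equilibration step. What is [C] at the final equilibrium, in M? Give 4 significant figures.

[C]_eq = 5.62 M

Q₀ = 46.31 vs Keq = 0.006491 ⇒ Q>K, reverse
Step 1:
                  A         E         C
  init        4.655   0.03763     6.614
  Δ           2.362     1.574   -0.7872
  eq          7.017     1.612     5.827
  solve Keq expr → x = -0.7872; check Q = 0.006491
Then remove 1.683 M of A.
Step 2:
                  A         E         C
  init        5.334     1.612     5.827
  Δ          0.6202    0.4135   -0.2067
  eq          5.954     2.025      5.62
  solve Keq expr → x = -0.2067; check Q = 0.006491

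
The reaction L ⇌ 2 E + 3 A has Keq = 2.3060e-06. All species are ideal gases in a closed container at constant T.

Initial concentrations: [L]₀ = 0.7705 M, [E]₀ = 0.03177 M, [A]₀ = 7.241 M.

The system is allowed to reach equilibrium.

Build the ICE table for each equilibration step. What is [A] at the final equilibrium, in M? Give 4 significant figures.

Q₀ = 0.4973 vs Keq = 2.3060e-06 ⇒ Q>K, reverse
Step 1:
                    L           E           A
  Initial      0.7705     0.03177       7.241
  Change      0.01585     -0.0317    -0.04755
  Equil        0.7864  6.9796e-05       7.193
  solve Keq expr → x = -0.01585; check Q = 2.3060e-06

[A]_eq = 7.193 M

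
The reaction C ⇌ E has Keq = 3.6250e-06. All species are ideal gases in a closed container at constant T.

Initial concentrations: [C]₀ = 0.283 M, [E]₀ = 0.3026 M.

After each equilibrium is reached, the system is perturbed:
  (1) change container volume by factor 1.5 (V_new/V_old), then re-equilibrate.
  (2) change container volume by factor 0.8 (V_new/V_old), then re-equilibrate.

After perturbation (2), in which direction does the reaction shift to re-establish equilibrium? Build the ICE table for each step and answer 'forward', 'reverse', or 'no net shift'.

Direction: no net shift

Q₀ = 1.069 vs Keq = 3.6250e-06 ⇒ Q>K, reverse
Step 1:
                    C           E
  init          0.283      0.3026
  Δ            0.3026     -0.3026
  eq           0.5856  2.1228e-06
  solve Keq expr → x = -0.3026; check Q = 3.6250e-06
Then change container volume by factor 1.5 (V_new/V_old).
Step 2:
                    C           E
  init         0.3904  1.4152e-06
  Δ                 0           0
  eq           0.3904  1.4152e-06
  solve Keq expr → x = 0; check Q = 3.6250e-06
Then change container volume by factor 0.8 (V_new/V_old).
Step 3:
                    C           E
  init          0.488  1.7690e-06
  Δ                 0           0
  eq            0.488  1.7690e-06
  solve Keq expr → x = 0; check Q = 3.6250e-06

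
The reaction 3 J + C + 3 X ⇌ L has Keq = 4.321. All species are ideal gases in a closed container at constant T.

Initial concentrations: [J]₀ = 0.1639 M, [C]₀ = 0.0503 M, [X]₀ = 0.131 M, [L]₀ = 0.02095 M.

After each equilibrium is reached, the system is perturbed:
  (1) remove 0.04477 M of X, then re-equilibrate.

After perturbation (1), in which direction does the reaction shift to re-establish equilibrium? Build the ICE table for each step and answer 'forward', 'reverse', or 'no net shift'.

Direction: reverse

Q₀ = 4.2079e+04 vs Keq = 4.321 ⇒ Q>K, reverse
Step 1:
                    J           C           X           L
  Initial      0.1639      0.0503       0.131     0.02095
  Change      0.06277     0.02092     0.06277    -0.02092
  Equil        0.2267     0.07122      0.1938  2.6078e-05
  solve Keq expr → x = -0.02092; check Q = 4.321
Then remove 0.04477 M of X.
Step 2:
                    J           C           X           L
  Initial      0.2267     0.07122       0.149  2.6078e-05
  Change   4.2605e-05  1.4202e-05  4.2605e-05 -1.4202e-05
  Equil        0.2267     0.07124       0.149  1.1876e-05
  solve Keq expr → x = -1.4202e-05; check Q = 4.321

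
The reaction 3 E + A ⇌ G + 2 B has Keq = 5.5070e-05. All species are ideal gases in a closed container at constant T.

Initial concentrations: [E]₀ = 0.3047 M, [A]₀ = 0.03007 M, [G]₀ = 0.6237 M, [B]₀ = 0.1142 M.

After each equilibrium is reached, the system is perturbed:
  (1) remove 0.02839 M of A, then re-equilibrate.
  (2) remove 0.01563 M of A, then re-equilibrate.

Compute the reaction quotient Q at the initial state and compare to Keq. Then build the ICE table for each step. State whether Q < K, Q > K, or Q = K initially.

Q₀ = 9.562 vs Keq = 5.5070e-05 ⇒ Q>K, reverse
Step 1:
                  E         A         G         B
  init       0.3047   0.03007    0.6237    0.1142
  Δ          0.1699   0.05663  -0.05663   -0.1133
  eq         0.4746    0.0867    0.5671 9.4863e-04
  solve Keq expr → x = -0.05663; check Q = 5.5070e-05
Then remove 0.02839 M of A.
Step 2:
                  E         A         G         B
  init       0.4746   0.05831    0.5671 9.4863e-04
  Δ       2.5414e-04 8.4714e-05 -8.4714e-05 -1.6943e-04
  eq         0.4748   0.05839     0.567 7.7920e-04
  solve Keq expr → x = -8.4714e-05; check Q = 5.5070e-05
Then remove 0.01563 M of A.
Step 3:
                  E         A         G         B
  init       0.4748   0.04276     0.567 7.7920e-04
  Δ       1.6736e-04 5.5787e-05 -5.5787e-05 -1.1157e-04
  eq          0.475   0.04282    0.5669 6.6763e-04
  solve Keq expr → x = -5.5787e-05; check Q = 5.5070e-05

Q₀ = 9.562; Q > K (proceeds reverse)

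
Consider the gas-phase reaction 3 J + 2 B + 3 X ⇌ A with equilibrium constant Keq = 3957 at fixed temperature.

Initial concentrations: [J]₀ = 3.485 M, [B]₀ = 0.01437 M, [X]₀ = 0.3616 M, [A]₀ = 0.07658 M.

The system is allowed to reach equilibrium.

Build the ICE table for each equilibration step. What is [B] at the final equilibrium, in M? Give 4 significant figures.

[B]_eq = 0.003474 M

Q₀ = 185.3 vs Keq = 3957 ⇒ Q<K, forward
Step 1:
                    J           B           X           A
  init          3.485     0.01437      0.3616     0.07658
  Δ          -0.01634     -0.0109    -0.01634    0.005448
  eq            3.469    0.003474      0.3453     0.08203
  solve Keq expr → x = 0.005448; check Q = 3957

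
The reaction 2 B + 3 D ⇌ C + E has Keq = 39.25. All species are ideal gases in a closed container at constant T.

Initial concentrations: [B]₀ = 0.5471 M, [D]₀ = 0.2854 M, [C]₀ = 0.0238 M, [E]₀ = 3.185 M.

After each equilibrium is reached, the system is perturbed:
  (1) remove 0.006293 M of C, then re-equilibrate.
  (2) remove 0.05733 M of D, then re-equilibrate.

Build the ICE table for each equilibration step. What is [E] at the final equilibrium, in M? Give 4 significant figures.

[E]_eq = 3.195 M

Q₀ = 10.89 vs Keq = 39.25 ⇒ Q<K, forward
Step 1:
                   B          D          C          E
  Initial     0.5471     0.2854     0.0238      3.185
  Change    -0.03452   -0.05178    0.01726    0.01726
  Equil       0.5126     0.2336    0.04106      3.202
  solve Keq expr → x = 0.01726; check Q = 39.25
Then remove 0.006293 M of C.
Step 2:
                   B          D          C          E
  Initial     0.5126     0.2336    0.03477      3.202
  Change   -0.004429  -0.006644   0.002215   0.002215
  Equil       0.5081      0.227    0.03698      3.204
  solve Keq expr → x = 0.002215; check Q = 39.25
Then remove 0.05733 M of D.
Step 3:
                   B          D          C          E
  Initial     0.5081     0.1696    0.03698      3.204
  Change     0.01976    0.02964  -0.009881  -0.009881
  Equil       0.5279     0.1993     0.0271      3.195
  solve Keq expr → x = -0.009881; check Q = 39.25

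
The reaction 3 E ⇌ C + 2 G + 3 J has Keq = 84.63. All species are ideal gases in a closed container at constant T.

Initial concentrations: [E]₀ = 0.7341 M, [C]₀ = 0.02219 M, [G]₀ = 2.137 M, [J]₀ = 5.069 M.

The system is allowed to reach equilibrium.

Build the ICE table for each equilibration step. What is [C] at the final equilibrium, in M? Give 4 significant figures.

[C]_eq = 0.04121 M

Q₀ = 33.36 vs Keq = 84.63 ⇒ Q<K, forward
Step 1:
                   E          C          G          J
  init        0.7341    0.02219      2.137      5.069
  Δ         -0.05707    0.01902    0.03805    0.05707
  eq           0.677    0.04121      2.175      5.126
  solve Keq expr → x = 0.01902; check Q = 84.63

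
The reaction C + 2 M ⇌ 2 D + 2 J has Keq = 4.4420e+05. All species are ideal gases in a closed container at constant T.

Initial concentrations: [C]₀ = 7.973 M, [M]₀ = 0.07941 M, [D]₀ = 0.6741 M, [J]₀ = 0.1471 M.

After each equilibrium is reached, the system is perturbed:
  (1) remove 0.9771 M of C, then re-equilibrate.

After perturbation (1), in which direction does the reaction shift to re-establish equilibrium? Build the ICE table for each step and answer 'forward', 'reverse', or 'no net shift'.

Direction: reverse

Q₀ = 0.1956 vs Keq = 4.4420e+05 ⇒ Q<K, forward
Step 1:
                  C         M         D         J
  init        7.973   0.07941    0.6741    0.1471
  Δ        -0.03966  -0.07932   0.07932   0.07932
  eq          7.933 9.0872e-05    0.7534    0.2264
  solve Keq expr → x = 0.03966; check Q = 4.4420e+05
Then remove 0.9771 M of C.
Step 2:
                  C         M         D         J
  init        6.956 9.0872e-05    0.7534    0.2264
  Δ       3.0845e-06 6.1691e-06 -6.1691e-06 -6.1691e-06
  eq          6.956 9.7042e-05    0.7534    0.2264
  solve Keq expr → x = -3.0845e-06; check Q = 4.4420e+05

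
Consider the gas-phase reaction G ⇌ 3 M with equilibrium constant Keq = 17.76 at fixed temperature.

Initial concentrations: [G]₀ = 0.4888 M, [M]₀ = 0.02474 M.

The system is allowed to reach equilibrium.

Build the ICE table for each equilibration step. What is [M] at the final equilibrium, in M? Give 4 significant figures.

Q₀ = 3.0979e-05 vs Keq = 17.76 ⇒ Q<K, forward
Step 1:
                    G           M
  I            0.4888     0.02474
  C           -0.3916       1.175
  E           0.09719         1.2
  solve Keq expr → x = 0.3916; check Q = 17.76

[M]_eq = 1.2 M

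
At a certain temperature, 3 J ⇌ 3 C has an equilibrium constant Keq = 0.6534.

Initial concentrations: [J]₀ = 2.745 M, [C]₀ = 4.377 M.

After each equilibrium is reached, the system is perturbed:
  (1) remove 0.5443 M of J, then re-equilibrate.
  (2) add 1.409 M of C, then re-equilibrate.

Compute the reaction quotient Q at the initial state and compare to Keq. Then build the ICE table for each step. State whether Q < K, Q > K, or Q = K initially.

Q₀ = 4.054 vs Keq = 0.6534 ⇒ Q>K, reverse
Step 1:
                  J         C
  init        2.745     4.377
  Δ           1.068    -1.068
  eq          3.813     3.309
  solve Keq expr → x = -0.3561; check Q = 0.6534
Then remove 0.5443 M of J.
Step 2:
                  J         C
  init        3.269     3.309
  Δ          0.2529   -0.2529
  eq          3.522     3.056
  solve Keq expr → x = -0.08429; check Q = 0.6534
Then add 1.409 M of C.
Step 3:
                  J         C
  init        3.522     4.465
  Δ          0.7544   -0.7544
  eq          4.276     3.711
  solve Keq expr → x = -0.2515; check Q = 0.6534

Q₀ = 4.054; Q > K (proceeds reverse)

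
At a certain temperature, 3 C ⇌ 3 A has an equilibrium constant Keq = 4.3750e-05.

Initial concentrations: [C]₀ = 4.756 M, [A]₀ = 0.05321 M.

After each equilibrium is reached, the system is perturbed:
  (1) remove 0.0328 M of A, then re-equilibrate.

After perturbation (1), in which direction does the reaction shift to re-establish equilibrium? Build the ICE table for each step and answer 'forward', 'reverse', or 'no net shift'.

Q₀ = 1.4004e-06 vs Keq = 4.3750e-05 ⇒ Q<K, forward
Step 1:
                  C         A
  Initial     4.756   0.05321
  Change    -0.1105    0.1105
  Equil       4.646    0.1637
  solve Keq expr → x = 0.03683; check Q = 4.3750e-05
Then remove 0.0328 M of A.
Step 2:
                  C         A
  Initial     4.646    0.1309
  Change   -0.03168   0.03168
  Equil       4.614    0.1626
  solve Keq expr → x = 0.01056; check Q = 4.3750e-05

Direction: forward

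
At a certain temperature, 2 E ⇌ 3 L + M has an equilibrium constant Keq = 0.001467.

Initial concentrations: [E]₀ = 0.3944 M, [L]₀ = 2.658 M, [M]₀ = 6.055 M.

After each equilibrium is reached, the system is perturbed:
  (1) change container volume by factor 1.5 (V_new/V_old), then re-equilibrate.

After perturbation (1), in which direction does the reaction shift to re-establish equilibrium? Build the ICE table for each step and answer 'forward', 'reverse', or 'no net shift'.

Direction: forward

Q₀ = 731 vs Keq = 0.001467 ⇒ Q>K, reverse
Step 1:
                    E           L           M
  init         0.3944       2.658       6.055
  Δ               1.7      -2.551     -0.8502
  eq            2.095      0.1073       5.205
  solve Keq expr → x = -0.8502; check Q = 0.001467
Then change container volume by factor 1.5 (V_new/V_old).
Step 2:
                    E           L           M
  init          1.397     0.07156        3.47
  Δ          -0.01434      0.0215    0.007168
  eq            1.382     0.09307       3.477
  solve Keq expr → x = 0.007168; check Q = 0.001467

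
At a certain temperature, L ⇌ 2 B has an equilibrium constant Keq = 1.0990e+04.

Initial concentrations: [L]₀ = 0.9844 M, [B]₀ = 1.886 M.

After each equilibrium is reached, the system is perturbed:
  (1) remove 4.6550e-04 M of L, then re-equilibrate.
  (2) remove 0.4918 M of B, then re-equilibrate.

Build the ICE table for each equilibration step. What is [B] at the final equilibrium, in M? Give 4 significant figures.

[B]_eq = 3.36 M

Q₀ = 3.613 vs Keq = 1.0990e+04 ⇒ Q<K, forward
Step 1:
                   L          B
  init        0.9844      1.886
  Δ           -0.983      1.966
  eq         0.00135      3.852
  solve Keq expr → x = 0.983; check Q = 1.0990e+04
Then remove 4.6550e-04 M of L.
Step 2:
                   L          B
  init    8.8470e-04      3.852
  Δ       4.6485e-04 -9.2970e-04
  eq         0.00135      3.851
  solve Keq expr → x = -4.6485e-04; check Q = 1.0990e+04
Then remove 0.4918 M of B.
Step 3:
                   L          B
  init       0.00135      3.359
  Δ       -3.2228e-04 6.4455e-04
  eq        0.001027       3.36
  solve Keq expr → x = 3.2228e-04; check Q = 1.0990e+04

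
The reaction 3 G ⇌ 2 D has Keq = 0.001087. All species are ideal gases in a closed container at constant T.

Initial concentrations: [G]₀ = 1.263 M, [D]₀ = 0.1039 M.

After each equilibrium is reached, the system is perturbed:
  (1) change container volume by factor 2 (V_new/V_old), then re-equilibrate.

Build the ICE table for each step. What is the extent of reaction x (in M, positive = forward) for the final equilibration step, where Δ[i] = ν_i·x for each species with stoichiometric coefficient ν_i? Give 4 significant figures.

Q₀ = 0.005358 vs Keq = 0.001087 ⇒ Q>K, reverse
Step 1:
                   G          D
  init         1.263     0.1039
  Δ          0.07897   -0.05265
  eq           1.342    0.05125
  solve Keq expr → x = -0.02632; check Q = 0.001087
Then change container volume by factor 2 (V_new/V_old).
Step 2:
                   G          D
  init         0.671    0.02563
  Δ          0.01061  -0.007074
  eq          0.6816    0.01855
  solve Keq expr → x = -0.003537; check Q = 0.001087

x = -0.003537 M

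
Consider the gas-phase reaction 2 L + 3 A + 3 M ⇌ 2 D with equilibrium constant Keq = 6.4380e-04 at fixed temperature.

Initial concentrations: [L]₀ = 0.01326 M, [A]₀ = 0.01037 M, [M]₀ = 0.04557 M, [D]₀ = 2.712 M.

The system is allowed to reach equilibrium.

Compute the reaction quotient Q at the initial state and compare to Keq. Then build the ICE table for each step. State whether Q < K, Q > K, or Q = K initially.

Q₀ = 3.9639e+14; Q > K (proceeds reverse)

Q₀ = 3.9639e+14 vs Keq = 6.4380e-04 ⇒ Q>K, reverse
Step 1:
                  L         A         M         D
  init      0.01326   0.01037   0.04557     2.712
  Δ           1.793     2.689     2.689    -1.793
  eq          1.806       2.7     2.735    0.9192
  solve Keq expr → x = -0.8964; check Q = 6.4380e-04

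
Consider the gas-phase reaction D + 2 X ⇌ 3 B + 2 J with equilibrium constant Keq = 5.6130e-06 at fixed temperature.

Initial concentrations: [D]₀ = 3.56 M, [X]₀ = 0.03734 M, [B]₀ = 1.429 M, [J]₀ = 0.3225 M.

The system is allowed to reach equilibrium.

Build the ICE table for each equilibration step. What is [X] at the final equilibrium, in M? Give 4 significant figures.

Q₀ = 61.14 vs Keq = 5.6130e-06 ⇒ Q>K, reverse
Step 1:
                   D          X          B          J
  I             3.56    0.03734      1.429     0.3225
  C           0.1604     0.3207    -0.4811    -0.3207
  E             3.72     0.3581     0.9479   0.001773
  solve Keq expr → x = -0.1604; check Q = 5.6130e-06

[X]_eq = 0.3581 M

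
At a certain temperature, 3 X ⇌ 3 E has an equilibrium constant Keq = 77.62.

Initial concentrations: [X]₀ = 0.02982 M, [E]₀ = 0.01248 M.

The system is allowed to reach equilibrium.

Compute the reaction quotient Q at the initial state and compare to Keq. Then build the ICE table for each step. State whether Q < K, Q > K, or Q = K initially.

Q₀ = 0.0733 vs Keq = 77.62 ⇒ Q<K, forward
Step 1:
                    X           E
  init        0.02982     0.01248
  Δ          -0.02179     0.02179
  eq         0.008033     0.03427
  solve Keq expr → x = 0.007262; check Q = 77.62

Q₀ = 0.0733; Q < K (proceeds forward)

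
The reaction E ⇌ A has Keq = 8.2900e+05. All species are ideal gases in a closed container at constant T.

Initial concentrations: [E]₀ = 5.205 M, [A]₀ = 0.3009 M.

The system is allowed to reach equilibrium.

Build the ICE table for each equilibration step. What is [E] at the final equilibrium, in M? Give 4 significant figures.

[E]_eq = 6.6416e-06 M

Q₀ = 0.05781 vs Keq = 8.2900e+05 ⇒ Q<K, forward
Step 1:
                  E         A
  I           5.205    0.3009
  C          -5.205     5.205
  E       6.6416e-06     5.506
  solve Keq expr → x = 5.205; check Q = 8.2900e+05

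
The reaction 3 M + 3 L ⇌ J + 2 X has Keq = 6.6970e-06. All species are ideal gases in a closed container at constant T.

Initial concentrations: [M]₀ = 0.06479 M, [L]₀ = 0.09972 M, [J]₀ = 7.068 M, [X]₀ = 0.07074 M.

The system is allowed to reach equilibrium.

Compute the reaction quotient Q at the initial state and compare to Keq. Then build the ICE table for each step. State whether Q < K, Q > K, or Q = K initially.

Q₀ = 1.3115e+05 vs Keq = 6.6970e-06 ⇒ Q>K, reverse
Step 1:
                    M           L           J           X
  init        0.06479     0.09972       7.068     0.07074
  Δ            0.1061      0.1061    -0.03537    -0.07073
  eq           0.1709      0.2058       7.033  6.4371e-06
  solve Keq expr → x = -0.03537; check Q = 6.6970e-06

Q₀ = 1.3115e+05; Q > K (proceeds reverse)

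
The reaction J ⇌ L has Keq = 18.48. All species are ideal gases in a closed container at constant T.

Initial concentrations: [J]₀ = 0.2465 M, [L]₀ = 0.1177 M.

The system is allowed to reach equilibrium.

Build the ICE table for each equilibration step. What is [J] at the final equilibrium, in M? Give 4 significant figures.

[J]_eq = 0.0187 M

Q₀ = 0.4775 vs Keq = 18.48 ⇒ Q<K, forward
Step 1:
                   J          L
  Initial     0.2465     0.1177
  Change     -0.2278     0.2278
  Equil       0.0187     0.3455
  solve Keq expr → x = 0.2278; check Q = 18.48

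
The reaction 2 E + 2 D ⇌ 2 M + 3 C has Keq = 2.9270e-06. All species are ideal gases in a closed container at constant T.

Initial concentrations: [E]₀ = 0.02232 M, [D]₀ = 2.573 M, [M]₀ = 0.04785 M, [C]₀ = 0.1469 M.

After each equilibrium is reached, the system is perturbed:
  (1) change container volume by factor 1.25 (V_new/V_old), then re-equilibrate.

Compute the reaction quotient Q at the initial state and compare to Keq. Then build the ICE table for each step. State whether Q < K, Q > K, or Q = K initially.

Q₀ = 0.002201; Q > K (proceeds reverse)

Q₀ = 0.002201 vs Keq = 2.9270e-06 ⇒ Q>K, reverse
Step 1:
                  E         D         M         C
  I         0.02232     2.573   0.04785    0.1469
  C          0.0379    0.0379   -0.0379  -0.05685
  E         0.06022     2.611  0.009953   0.09005
  solve Keq expr → x = -0.01895; check Q = 2.9270e-06
Then change container volume by factor 1.25 (V_new/V_old).
Step 2:
                  E         D         M         C
  I         0.04817     2.089  0.007963   0.07204
  C       -6.4430e-04 -6.4430e-04 6.4430e-04 9.6645e-04
  E         0.04753     2.088  0.008607   0.07301
  solve Keq expr → x = 3.2215e-04; check Q = 2.9270e-06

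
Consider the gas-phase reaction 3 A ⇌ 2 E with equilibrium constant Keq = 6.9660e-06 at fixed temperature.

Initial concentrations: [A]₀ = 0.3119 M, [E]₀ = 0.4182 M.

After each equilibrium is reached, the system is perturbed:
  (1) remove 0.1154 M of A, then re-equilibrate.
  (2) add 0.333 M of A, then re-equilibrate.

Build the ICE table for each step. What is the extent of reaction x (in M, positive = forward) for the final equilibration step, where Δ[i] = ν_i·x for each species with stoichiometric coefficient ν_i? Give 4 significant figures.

x = 6.5006e-04 M

Q₀ = 5.764 vs Keq = 6.9660e-06 ⇒ Q>K, reverse
Step 1:
                  A         E
  I          0.3119    0.4182
  C          0.6237   -0.4158
  E          0.9356  0.002389
  solve Keq expr → x = -0.2079; check Q = 6.9660e-06
Then remove 0.1154 M of A.
Step 2:
                  A         E
  I          0.8202  0.002389
  C       6.3856e-04 -4.2570e-04
  E          0.8209  0.001963
  solve Keq expr → x = -2.1285e-04; check Q = 6.9660e-06
Then add 0.333 M of A.
Step 3:
                  A         E
  I           1.154  0.001963
  C        -0.00195    0.0013
  E           1.152  0.003263
  solve Keq expr → x = 6.5006e-04; check Q = 6.9660e-06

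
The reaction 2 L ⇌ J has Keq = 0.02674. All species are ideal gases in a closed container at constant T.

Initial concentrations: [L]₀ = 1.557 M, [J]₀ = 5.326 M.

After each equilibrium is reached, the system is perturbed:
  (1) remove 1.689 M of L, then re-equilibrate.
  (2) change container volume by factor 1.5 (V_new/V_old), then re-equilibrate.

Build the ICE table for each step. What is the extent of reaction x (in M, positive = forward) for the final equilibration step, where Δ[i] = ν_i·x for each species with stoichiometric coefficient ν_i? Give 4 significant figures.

x = -0.2149 M

Q₀ = 2.197 vs Keq = 0.02674 ⇒ Q>K, reverse
Step 1:
                  L         J
  Initial     1.557     5.326
  Change      6.862    -3.431
  Equil       8.419     1.895
  solve Keq expr → x = -3.431; check Q = 0.02674
Then remove 1.689 M of L.
Step 2:
                  L         J
  Initial      6.73     1.895
  Change     0.7769   -0.3884
  Equil       7.507     1.507
  solve Keq expr → x = -0.3884; check Q = 0.02674
Then change container volume by factor 1.5 (V_new/V_old).
Step 3:
                  L         J
  Initial     5.004     1.004
  Change     0.4298   -0.2149
  Equil       5.434    0.7896
  solve Keq expr → x = -0.2149; check Q = 0.02674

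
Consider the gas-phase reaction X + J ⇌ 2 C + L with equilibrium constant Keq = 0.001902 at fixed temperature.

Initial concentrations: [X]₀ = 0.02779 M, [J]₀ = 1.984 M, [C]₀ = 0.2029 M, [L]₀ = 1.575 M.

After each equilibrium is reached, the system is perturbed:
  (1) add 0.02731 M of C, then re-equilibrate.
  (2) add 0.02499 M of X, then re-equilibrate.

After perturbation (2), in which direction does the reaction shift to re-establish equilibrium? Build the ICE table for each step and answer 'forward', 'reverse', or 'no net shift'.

Direction: forward

Q₀ = 1.176 vs Keq = 0.001902 ⇒ Q>K, reverse
Step 1:
                   X          J          C          L
  Initial    0.02779      1.984     0.2029      1.575
  Change      0.0925     0.0925     -0.185    -0.0925
  Equil       0.1203      2.076     0.0179      1.483
  solve Keq expr → x = -0.0925; check Q = 0.001902
Then add 0.02731 M of C.
Step 2:
                   X          J          C          L
  Initial     0.1203      2.076    0.04521      1.483
  Change     0.01311    0.01311   -0.02622   -0.01311
  Equil       0.1334       2.09      0.019      1.469
  solve Keq expr → x = -0.01311; check Q = 0.001902
Then add 0.02499 M of X.
Step 3:
                   X          J          C          L
  Initial     0.1584       2.09      0.019      1.469
  Change  -8.1973e-04 -8.1973e-04   0.001639 8.1973e-04
  Equil       0.1576      2.089    0.02063       1.47
  solve Keq expr → x = 8.1973e-04; check Q = 0.001902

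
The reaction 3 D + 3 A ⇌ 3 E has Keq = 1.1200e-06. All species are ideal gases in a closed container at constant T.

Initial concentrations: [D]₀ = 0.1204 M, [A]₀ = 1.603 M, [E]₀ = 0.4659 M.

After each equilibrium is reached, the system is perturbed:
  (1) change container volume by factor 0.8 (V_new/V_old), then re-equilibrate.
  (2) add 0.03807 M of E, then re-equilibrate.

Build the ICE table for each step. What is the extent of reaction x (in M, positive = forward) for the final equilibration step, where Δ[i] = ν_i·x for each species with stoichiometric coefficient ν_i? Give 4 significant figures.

x = -0.01227 M

Q₀ = 14.07 vs Keq = 1.1200e-06 ⇒ Q>K, reverse
Step 1:
                   D          A          E
  Initial     0.1204      1.603     0.4659
  Change      0.4536     0.4536    -0.4536
  Equil        0.574      2.057    0.01226
  solve Keq expr → x = -0.1512; check Q = 1.1200e-06
Then change container volume by factor 0.8 (V_new/V_old).
Step 2:
                   D          A          E
  Initial     0.7175      2.571    0.01533
  Change   -0.003705  -0.003705   0.003705
  Equil       0.7138      2.567    0.01903
  solve Keq expr → x = 0.001235; check Q = 1.1200e-06
Then add 0.03807 M of E.
Step 3:
                   D          A          E
  Initial     0.7138      2.567     0.0571
  Change      0.0368     0.0368    -0.0368
  Equil       0.7506      2.604     0.0203
  solve Keq expr → x = -0.01227; check Q = 1.1200e-06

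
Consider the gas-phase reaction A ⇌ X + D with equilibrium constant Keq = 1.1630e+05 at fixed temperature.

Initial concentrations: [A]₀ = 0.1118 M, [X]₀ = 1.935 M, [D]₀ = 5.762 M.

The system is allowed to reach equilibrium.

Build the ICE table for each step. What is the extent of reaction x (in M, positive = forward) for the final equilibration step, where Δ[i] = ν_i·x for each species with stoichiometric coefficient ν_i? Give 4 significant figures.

x = 0.1117 M

Q₀ = 99.73 vs Keq = 1.1630e+05 ⇒ Q<K, forward
Step 1:
                   A          X          D
  Initial     0.1118      1.935      5.762
  Change     -0.1117     0.1117     0.1117
  Equil   1.0337e-04      2.047      5.874
  solve Keq expr → x = 0.1117; check Q = 1.1630e+05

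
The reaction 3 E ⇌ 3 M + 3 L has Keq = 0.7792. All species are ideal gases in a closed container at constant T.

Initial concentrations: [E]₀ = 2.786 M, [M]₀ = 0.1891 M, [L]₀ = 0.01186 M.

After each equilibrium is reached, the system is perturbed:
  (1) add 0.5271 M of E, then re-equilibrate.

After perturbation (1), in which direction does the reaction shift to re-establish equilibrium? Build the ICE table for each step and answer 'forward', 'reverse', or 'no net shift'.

Direction: forward

Q₀ = 5.2166e-10 vs Keq = 0.7792 ⇒ Q<K, forward
Step 1:
                    E           M           L
  Initial       2.786      0.1891     0.01186
  Change       -1.135       1.135       1.135
  Equil         1.651       1.324       1.147
  solve Keq expr → x = 0.3784; check Q = 0.7792
Then add 0.5271 M of E.
Step 2:
                    E           M           L
  Initial       2.178       1.324       1.147
  Change      -0.1374      0.1374      0.1374
  Equil          2.04       1.462       1.285
  solve Keq expr → x = 0.04581; check Q = 0.7792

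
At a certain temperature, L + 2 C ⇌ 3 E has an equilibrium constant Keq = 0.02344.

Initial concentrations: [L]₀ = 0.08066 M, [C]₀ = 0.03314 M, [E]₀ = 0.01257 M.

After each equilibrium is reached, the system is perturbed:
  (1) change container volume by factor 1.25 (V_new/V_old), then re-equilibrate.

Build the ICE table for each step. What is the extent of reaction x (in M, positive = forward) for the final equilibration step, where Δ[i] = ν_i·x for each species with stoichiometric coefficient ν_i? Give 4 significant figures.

Q₀ = 0.02242 vs Keq = 0.02344 ⇒ Q<K, forward
Step 1:
                  L         C         E
  Initial   0.08066   0.03314   0.01257
  Change  -5.2643e-05 -1.0529e-04 1.5793e-04
  Equil     0.08061   0.03303   0.01273
  solve Keq expr → x = 5.2643e-05; check Q = 0.02344
Then change container volume by factor 1.25 (V_new/V_old).
Step 2:
                  L         C         E
  Initial   0.06449   0.02643   0.01018
  Change          0         0         0
  Equil     0.06449   0.02643   0.01018
  solve Keq expr → x = 0; check Q = 0.02344

x = 0 M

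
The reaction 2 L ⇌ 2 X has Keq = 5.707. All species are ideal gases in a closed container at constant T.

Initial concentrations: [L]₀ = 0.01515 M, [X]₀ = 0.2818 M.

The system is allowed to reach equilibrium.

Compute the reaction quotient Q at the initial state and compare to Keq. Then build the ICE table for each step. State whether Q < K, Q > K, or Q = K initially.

Q₀ = 346; Q > K (proceeds reverse)

Q₀ = 346 vs Keq = 5.707 ⇒ Q>K, reverse
Step 1:
                   L          X
  init       0.01515     0.2818
  Δ          0.07247   -0.07247
  eq         0.08762     0.2093
  solve Keq expr → x = -0.03624; check Q = 5.707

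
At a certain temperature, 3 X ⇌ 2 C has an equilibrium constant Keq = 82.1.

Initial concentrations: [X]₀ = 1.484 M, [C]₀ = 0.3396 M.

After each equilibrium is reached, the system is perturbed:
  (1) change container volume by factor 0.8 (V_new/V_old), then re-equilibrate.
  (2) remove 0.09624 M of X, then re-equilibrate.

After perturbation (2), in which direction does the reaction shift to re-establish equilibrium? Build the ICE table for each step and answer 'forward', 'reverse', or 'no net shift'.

Q₀ = 0.03529 vs Keq = 82.1 ⇒ Q<K, forward
Step 1:
                  X         C
  init        1.484    0.3396
  Δ           -1.23      0.82
  eq          0.254      1.16
  solve Keq expr → x = 0.41; check Q = 82.1
Then change container volume by factor 0.8 (V_new/V_old).
Step 2:
                  X         C
  init       0.3174      1.45
  Δ        -0.02087   0.01392
  eq         0.2966     1.463
  solve Keq expr → x = 0.006958; check Q = 82.1
Then remove 0.09624 M of X.
Step 3:
                  X         C
  init       0.2003     1.463
  Δ         0.08824  -0.05883
  eq         0.2886     1.405
  solve Keq expr → x = -0.02941; check Q = 82.1

Direction: reverse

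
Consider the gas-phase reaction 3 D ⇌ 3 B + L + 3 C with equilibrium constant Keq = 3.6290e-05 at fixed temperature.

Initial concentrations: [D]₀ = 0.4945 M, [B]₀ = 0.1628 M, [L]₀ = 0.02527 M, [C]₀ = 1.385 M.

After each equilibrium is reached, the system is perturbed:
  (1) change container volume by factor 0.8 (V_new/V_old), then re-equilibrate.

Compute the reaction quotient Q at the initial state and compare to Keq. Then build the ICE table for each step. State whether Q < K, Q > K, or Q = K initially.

Q₀ = 0.002396; Q > K (proceeds reverse)

Q₀ = 0.002396 vs Keq = 3.6290e-05 ⇒ Q>K, reverse
Step 1:
                    D           B           L           C
  I            0.4945      0.1628     0.02527       1.385
  C           0.06644    -0.06644    -0.02215    -0.06644
  E            0.5609     0.09636    0.003123       1.319
  solve Keq expr → x = -0.02215; check Q = 3.6290e-05
Then change container volume by factor 0.8 (V_new/V_old).
Step 2:
                    D           B           L           C
  I            0.7012      0.1204    0.003904       1.648
  C          0.005926   -0.005926   -0.001975   -0.005926
  E            0.7071      0.1145    0.001928       1.642
  solve Keq expr → x = -0.001975; check Q = 3.6290e-05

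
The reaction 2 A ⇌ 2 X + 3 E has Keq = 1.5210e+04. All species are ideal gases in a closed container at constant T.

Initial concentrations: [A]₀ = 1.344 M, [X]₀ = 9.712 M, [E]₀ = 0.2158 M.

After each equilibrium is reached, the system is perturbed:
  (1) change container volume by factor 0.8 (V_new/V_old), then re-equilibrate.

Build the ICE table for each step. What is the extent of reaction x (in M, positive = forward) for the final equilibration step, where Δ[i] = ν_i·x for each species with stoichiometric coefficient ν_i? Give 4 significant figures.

x = -0.04042 M

Q₀ = 0.5248 vs Keq = 1.5210e+04 ⇒ Q<K, forward
Step 1:
                  A         X         E
  I           1.344     9.712    0.2158
  C          -1.116     1.116     1.674
  E          0.2281     10.83      1.89
  solve Keq expr → x = 0.558; check Q = 1.5210e+04
Then change container volume by factor 0.8 (V_new/V_old).
Step 2:
                  A         X         E
  I          0.2851     13.53     2.362
  C         0.08085  -0.08085   -0.1213
  E          0.3659     13.45     2.241
  solve Keq expr → x = -0.04042; check Q = 1.5210e+04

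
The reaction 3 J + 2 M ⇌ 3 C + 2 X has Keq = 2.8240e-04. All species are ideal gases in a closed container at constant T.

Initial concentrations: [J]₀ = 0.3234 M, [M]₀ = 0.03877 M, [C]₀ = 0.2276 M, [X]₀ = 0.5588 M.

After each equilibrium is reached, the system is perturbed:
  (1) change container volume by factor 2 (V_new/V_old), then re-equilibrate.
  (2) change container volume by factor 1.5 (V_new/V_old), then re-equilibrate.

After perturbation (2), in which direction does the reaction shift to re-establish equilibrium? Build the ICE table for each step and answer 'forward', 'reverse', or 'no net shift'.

Direction: no net shift

Q₀ = 72.41 vs Keq = 2.8240e-04 ⇒ Q>K, reverse
Step 1:
                   J          M          C          X
  init        0.3234    0.03877     0.2276     0.5588
  Δ            0.208     0.1387     -0.208    -0.1387
  eq          0.5314     0.1774    0.01962     0.4201
  solve Keq expr → x = -0.06933; check Q = 2.8240e-04
Then change container volume by factor 2 (V_new/V_old).
Step 2:
                   J          M          C          X
  init        0.2657    0.08871   0.009811     0.2101
  Δ                0          0          0          0
  eq          0.2657    0.08871   0.009811     0.2101
  solve Keq expr → x = 0; check Q = 2.8240e-04
Then change container volume by factor 1.5 (V_new/V_old).
Step 3:
                   J          M          C          X
  init        0.1771    0.05914   0.006541       0.14
  Δ                0          0          0          0
  eq          0.1771    0.05914   0.006541       0.14
  solve Keq expr → x = 0; check Q = 2.8240e-04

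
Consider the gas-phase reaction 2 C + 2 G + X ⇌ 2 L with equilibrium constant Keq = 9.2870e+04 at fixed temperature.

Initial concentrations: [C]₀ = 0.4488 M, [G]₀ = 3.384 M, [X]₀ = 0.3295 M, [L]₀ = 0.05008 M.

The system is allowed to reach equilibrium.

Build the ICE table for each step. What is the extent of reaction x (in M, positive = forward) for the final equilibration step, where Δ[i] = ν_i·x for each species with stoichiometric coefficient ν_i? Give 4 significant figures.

x = 0.2235 M

Q₀ = 0.0033 vs Keq = 9.2870e+04 ⇒ Q<K, forward
Step 1:
                  C         G         X         L
  Initial    0.4488     3.384    0.3295   0.05008
  Change    -0.4471   -0.4471   -0.2235    0.4471
  Equil    0.001707     2.937     0.106    0.4972
  solve Keq expr → x = 0.2235; check Q = 9.2870e+04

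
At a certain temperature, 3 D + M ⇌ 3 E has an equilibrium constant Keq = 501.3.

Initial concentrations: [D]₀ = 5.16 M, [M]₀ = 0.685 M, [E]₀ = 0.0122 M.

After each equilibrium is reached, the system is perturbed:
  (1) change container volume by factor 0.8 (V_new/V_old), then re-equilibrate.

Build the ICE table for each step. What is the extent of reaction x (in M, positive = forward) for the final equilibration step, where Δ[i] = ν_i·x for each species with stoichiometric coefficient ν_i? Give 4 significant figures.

Q₀ = 1.9295e-08 vs Keq = 501.3 ⇒ Q<K, forward
Step 1:
                   D          M          E
  init          5.16      0.685     0.0122
  Δ           -2.053    -0.6844      2.053
  eq           3.107 5.8616e-04      2.065
  solve Keq expr → x = 0.6844; check Q = 501.3
Then change container volume by factor 0.8 (V_new/V_old).
Step 2:
                   D          M          E
  init         3.883 7.3270e-04      2.582
  Δ       -4.3813e-04 -1.4604e-04 4.3813e-04
  eq           3.883 5.8666e-04      2.582
  solve Keq expr → x = 1.4604e-04; check Q = 501.3

x = 1.4604e-04 M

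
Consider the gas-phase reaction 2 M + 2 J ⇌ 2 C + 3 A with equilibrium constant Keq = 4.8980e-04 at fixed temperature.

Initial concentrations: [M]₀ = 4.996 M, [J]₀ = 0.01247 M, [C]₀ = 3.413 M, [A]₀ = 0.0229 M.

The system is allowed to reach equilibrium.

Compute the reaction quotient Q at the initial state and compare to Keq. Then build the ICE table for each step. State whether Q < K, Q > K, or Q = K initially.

Q₀ = 0.03604; Q > K (proceeds reverse)

Q₀ = 0.03604 vs Keq = 4.8980e-04 ⇒ Q>K, reverse
Step 1:
                  M         J         C         A
  init        4.996   0.01247     3.413    0.0229
  Δ        0.009874  0.009874 -0.009874  -0.01481
  eq          5.006   0.02234     3.403  0.008088
  solve Keq expr → x = -0.004937; check Q = 4.8980e-04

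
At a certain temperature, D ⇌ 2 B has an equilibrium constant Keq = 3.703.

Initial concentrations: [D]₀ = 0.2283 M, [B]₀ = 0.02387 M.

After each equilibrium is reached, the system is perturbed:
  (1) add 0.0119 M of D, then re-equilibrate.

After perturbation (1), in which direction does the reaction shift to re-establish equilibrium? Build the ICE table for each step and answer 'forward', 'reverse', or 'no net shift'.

Direction: forward

Q₀ = 0.002496 vs Keq = 3.703 ⇒ Q<K, forward
Step 1:
                   D          B
  init        0.2283    0.02387
  Δ           -0.186      0.372
  eq         0.04231     0.3958
  solve Keq expr → x = 0.186; check Q = 3.703
Then add 0.0119 M of D.
Step 2:
                   D          B
  init       0.05421     0.3958
  Δ        -0.008284    0.01657
  eq         0.04593     0.4124
  solve Keq expr → x = 0.008284; check Q = 3.703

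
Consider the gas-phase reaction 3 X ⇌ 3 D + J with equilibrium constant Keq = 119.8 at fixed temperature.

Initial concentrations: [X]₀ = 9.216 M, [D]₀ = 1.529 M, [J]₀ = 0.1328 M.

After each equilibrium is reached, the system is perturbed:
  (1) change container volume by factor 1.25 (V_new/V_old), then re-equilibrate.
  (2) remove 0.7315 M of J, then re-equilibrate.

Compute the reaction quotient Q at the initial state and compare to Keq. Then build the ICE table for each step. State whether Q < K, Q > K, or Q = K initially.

Q₀ = 6.0645e-04 vs Keq = 119.8 ⇒ Q<K, forward
Step 1:
                  X         D         J
  init        9.216     1.529    0.1328
  Δ          -6.912     6.912     2.304
  eq          2.304     8.441     2.437
  solve Keq expr → x = 2.304; check Q = 119.8
Then change container volume by factor 1.25 (V_new/V_old).
Step 2:
                  X         D         J
  init        1.843     6.753     1.949
  Δ        -0.09774   0.09774   0.03258
  eq          1.746      6.85     1.982
  solve Keq expr → x = 0.03258; check Q = 119.8
Then remove 0.7315 M of J.
Step 3:
                  X         D         J
  init        1.746      6.85      1.25
  Δ         -0.1836    0.1836    0.0612
  eq          1.562     7.034     1.312
  solve Keq expr → x = 0.0612; check Q = 119.8

Q₀ = 6.0645e-04; Q < K (proceeds forward)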